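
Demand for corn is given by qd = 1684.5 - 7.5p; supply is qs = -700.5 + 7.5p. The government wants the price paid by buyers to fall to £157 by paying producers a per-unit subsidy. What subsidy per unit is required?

Required subsidy s = £4 per unit

At a buyer price of 157, quantity demanded is 1684.5 − 7.5·157 = 507.
Sellers supply 507 only when they receive ps with -700.5 + 7.5·ps = 507, i.e. ps = 161.
s = ps − pb = 161 − 157 = 4.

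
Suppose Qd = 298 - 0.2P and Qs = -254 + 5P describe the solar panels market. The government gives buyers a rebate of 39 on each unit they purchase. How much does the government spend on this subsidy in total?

Pre-subsidy: 298 - 0.2P = -254 + 5P gives P* = 1380/13, Q* = 3598/13.
With the rebate, buyers effectively pay Pb = Ps − 39, where Ps is the price sellers receive.
Demand in terms of Ps becomes Qd = 298 − 0.2(Ps − 39) = 305.8 - 0.2Ps. Setting this equal to supply: 305.8 - 0.2Ps = -254 + 5Ps, so Ps = 2799/26.
Buyers pay Pb = 2799/26 − 39 = 1785/26; Q' = -254 + 5·(2799/26) = 7391/26.
Government outlay = subsidy × quantity = 39 × 7391/26 = 11086.5.

Government cost = 11086.5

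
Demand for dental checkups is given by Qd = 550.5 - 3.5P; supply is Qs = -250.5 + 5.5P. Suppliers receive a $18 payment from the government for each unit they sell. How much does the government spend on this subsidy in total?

Government cost = $4995

Pre-subsidy: 550.5 - 3.5P = -250.5 + 5.5P gives P* = 89, Q* = 239.
With the subsidy, sellers receive Ps = Pb + 18 for each unit, where Pb is the price buyers pay.
Supply in terms of Pb becomes Qs = -250.5 + 5.5(Pb + 18) = -151.5 + 5.5Pb. Setting this equal to demand: 550.5 - 3.5Pb = -151.5 + 5.5Pb, so Pb = 78.
Sellers receive Ps = 78 + 18 = 96; Q' = 550.5 − 3.5·78 = 277.5.
Government outlay = subsidy × quantity = 18 × 277.5 = 4995.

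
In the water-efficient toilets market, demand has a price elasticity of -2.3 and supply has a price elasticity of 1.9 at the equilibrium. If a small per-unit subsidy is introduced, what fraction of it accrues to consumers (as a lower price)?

For a small subsidy around the equilibrium, the benefit split depends on the relative slopes, which at a point are proportional to the elasticities.
Buyer share = εs/(εs + |εd|) = 1.9/(1.9 + 2.3) = 19/42; seller share = |εd|/(εs + |εd|) = 23/42.

Consumer share = 19/42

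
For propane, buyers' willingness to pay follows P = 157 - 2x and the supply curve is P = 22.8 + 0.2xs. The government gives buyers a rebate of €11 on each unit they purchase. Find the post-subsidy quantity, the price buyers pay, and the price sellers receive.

Pre-subsidy: 157 - 2x = 22.8 + 0.2x gives x* = 61 and P* = 35.
With the rebate, buyers effectively pay Pb = Ps − 11, where Ps is the price sellers receive.
On the curves, Pb = 157 - 2x and Ps = 22.8 + 0.2x; the wedge Ps − Pb = 11 gives 22.8 + 0.2x − (157 - 2x) = 11, so x' = 66.
Then Pb = 157 − 2·66 = 25 and Ps = 22.8 + 0.2·66 = 36.

x' = 66; buyers pay €25; sellers receive €36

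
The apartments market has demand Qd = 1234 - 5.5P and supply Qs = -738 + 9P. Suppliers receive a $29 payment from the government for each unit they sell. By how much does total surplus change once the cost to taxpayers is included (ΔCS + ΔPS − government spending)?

Net change in total surplus = -$1435.5

Pre-subsidy: 1234 - 5.5P = -738 + 9P gives P* = 136, Q* = 486.
With the subsidy, sellers receive Ps = Pb + 29 for each unit, where Pb is the price buyers pay.
Supply in terms of Pb becomes Qs = -738 + 9(Pb + 29) = -477 + 9Pb. Setting this equal to demand: 1234 - 5.5Pb = -477 + 9Pb, so Pb = 118.
Sellers receive Ps = 118 + 29 = 147; Q' = 1234 − 5.5·118 = 585.
ΔCS = ½(486 + 585)(136 − 118) = 9639; ΔPS = ½(486 + 585)(147 − 136) = 5890.5.
Government spending = 29 × 585 = 16965.
Net change = 9639 + 5890.5 − 16965 = -1435.5. The loss equals the DWL triangle ½·29·99.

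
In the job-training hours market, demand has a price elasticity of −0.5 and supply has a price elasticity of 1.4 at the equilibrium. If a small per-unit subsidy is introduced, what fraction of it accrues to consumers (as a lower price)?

For a small subsidy around the equilibrium, the benefit split depends on the relative slopes, which at a point are proportional to the elasticities.
Buyer share = εs/(εs + |εd|) = 1.4/(1.4 + 0.5) = 14/19; seller share = |εd|/(εs + |εd|) = 5/19.

Consumer share = 14/19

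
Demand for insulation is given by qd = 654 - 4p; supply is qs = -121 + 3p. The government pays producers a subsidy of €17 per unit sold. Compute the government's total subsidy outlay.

Government cost = 28594/7

Pre-subsidy: 654 - 4p = -121 + 3p gives p* = 775/7, q* = 1478/7.
With the subsidy, sellers receive ps = pb + 17 for each unit, where pb is the price buyers pay.
Supply in terms of pb becomes qs = -121 + 3(pb + 17) = -70 + 3pb. Setting this equal to demand: 654 - 4pb = -70 + 3pb, so pb = 724/7.
Sellers receive ps = 724/7 + 17 = 843/7; q' = 654 − 4·(724/7) = 1682/7.
Government outlay = subsidy × quantity = 17 × 1682/7 = 28594/7.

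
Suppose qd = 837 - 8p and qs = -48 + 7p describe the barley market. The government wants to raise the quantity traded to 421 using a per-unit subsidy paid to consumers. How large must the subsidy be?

At q = 421, invert demand for the buyer price: pb = (837 − 421)/8 = 52; invert supply for the seller price: ps = (421 − (-48))/7 = 67.
The subsidy must fill the gap: s = ps − pb = 67 − 52 = 15.

Required subsidy s = 15 per unit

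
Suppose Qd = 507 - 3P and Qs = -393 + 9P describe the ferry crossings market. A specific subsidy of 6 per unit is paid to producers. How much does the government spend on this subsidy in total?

Government cost = 1773

Pre-subsidy: 507 - 3P = -393 + 9P gives P* = 75, Q* = 282.
With the subsidy, sellers receive Ps = Pb + 6 for each unit, where Pb is the price buyers pay.
Supply in terms of Pb becomes Qs = -393 + 9(Pb + 6) = -339 + 9Pb. Setting this equal to demand: 507 - 3Pb = -339 + 9Pb, so Pb = 70.5.
Sellers receive Ps = 70.5 + 6 = 76.5; Q' = 507 − 3·70.5 = 295.5.
Government outlay = subsidy × quantity = 6 × 295.5 = 1773.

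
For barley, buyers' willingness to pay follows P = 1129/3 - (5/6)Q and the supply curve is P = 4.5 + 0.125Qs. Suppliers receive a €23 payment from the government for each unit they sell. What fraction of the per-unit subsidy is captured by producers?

Pre-subsidy: 1129/3 - (5/6)Q = 4.5 + 0.125Q gives Q* = 388 and P* = 53.
With the subsidy, sellers receive Ps = Pb + 23 for each unit, where Pb is the price buyers pay.
On the curves, Pb = 1129/3 - (5/6)Q and Ps = 4.5 + 0.125Q; the wedge Ps − Pb = 23 gives 4.5 + 0.125Q − (1129/3 - (5/6)Q) = 23, so Q' = 412.
Then Pb = 1129/3 − (5/6)·412 = 33 and Ps = 4.5 + 0.125·412 = 56.
Buyers' price falls by P* − Pb = 53 − 33 = 20; sellers' price rises by Ps − P* = 56 − 53 = 3.
So producers capture 3/23 = 3/23 of each unit of subsidy.

Producer share = 3/23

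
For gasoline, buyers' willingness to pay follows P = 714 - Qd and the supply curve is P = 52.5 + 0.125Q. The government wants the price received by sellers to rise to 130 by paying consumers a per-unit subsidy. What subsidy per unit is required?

Required subsidy s = 36 per unit

At a seller price of 130, quantity supplied is -420 + 8·130 = 620.
Buyers absorb 620 only when they pay Pb = 714 − 1·620 = 94.
s = Ps − Pb = 130 − 94 = 36.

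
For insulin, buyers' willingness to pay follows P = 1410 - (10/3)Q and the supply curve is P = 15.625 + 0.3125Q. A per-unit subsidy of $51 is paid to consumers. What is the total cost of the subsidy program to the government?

Government cost = 3538278/175

Pre-subsidy: 1410 - (10/3)Q = 15.625 + 0.3125Q gives Q* = 13386/35 and P* = 946/7.
With the rebate, buyers effectively pay Pb = Ps − 51, where Ps is the price sellers receive.
On the curves, Pb = 1410 - (10/3)Q and Ps = 15.625 + 0.3125Q; the wedge Ps − Pb = 51 gives 15.625 + 0.3125Q − (1410 - (10/3)Q) = 51, so Q' = 69378/175.
Then Pb = 1410 − (10/3)·(69378/175) = 3098/35 and Ps = 15.625 + 0.3125·(69378/175) = 4883/35.
Government outlay = subsidy × quantity = 51 × 69378/175 = 3538278/175.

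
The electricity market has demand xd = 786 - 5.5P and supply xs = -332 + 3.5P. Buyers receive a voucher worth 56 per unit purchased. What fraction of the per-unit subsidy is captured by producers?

Producer share = 11/18

Pre-subsidy: 786 - 5.5P = -332 + 3.5P gives P* = 1118/9, x* = 925/9.
With the rebate, buyers effectively pay Pb = Ps − 56, where Ps is the price sellers receive.
Demand in terms of Ps becomes xd = 786 − 5.5(Ps − 56) = 1094 - 5.5Ps. Setting this equal to supply: 1094 - 5.5Ps = -332 + 3.5Ps, so Ps = 1426/9.
Buyers pay Pb = 1426/9 − 56 = 922/9; x' = -332 + 3.5·(1426/9) = 2003/9.
Buyers' price falls by P* − Pb = 1118/9 − 922/9 = 196/9; sellers' price rises by Ps − P* = 1426/9 − 1118/9 = 308/9.
So producers capture (308/9)/56 = 11/18 of each unit of subsidy.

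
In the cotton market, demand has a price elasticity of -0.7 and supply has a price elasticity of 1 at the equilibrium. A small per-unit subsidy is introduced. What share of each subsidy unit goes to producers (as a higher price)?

Producer share = 7/17

For a small subsidy around the equilibrium, the benefit split depends on the relative slopes, which at a point are proportional to the elasticities.
Buyer share = εs/(εs + |εd|) = 1/(1 + 0.7) = 10/17; seller share = |εd|/(εs + |εd|) = 7/17.
So producers capture 7/17 of the subsidy.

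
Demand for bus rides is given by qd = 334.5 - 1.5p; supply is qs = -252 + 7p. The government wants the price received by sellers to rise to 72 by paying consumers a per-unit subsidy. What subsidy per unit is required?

At a seller price of 72, quantity supplied is -252 + 7·72 = 252.
Buyers absorb 252 only when they pay pb with 334.5 − 1.5·pb = 252, i.e. pb = 55.
s = ps − pb = 72 − 55 = 17.

Required subsidy s = 17 per unit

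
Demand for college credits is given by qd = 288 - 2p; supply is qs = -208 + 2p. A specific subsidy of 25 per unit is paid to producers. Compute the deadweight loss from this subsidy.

Pre-subsidy: 288 - 2p = -208 + 2p gives p* = 124, q* = 40.
With the subsidy, sellers receive ps = pb + 25 for each unit, where pb is the price buyers pay.
Supply in terms of pb becomes qs = -208 + 2(pb + 25) = -158 + 2pb. Setting this equal to demand: 288 - 2pb = -158 + 2pb, so pb = 111.5.
Sellers receive ps = 111.5 + 25 = 136.5; q' = 288 − 2·111.5 = 65.
The subsidy expands output by 65 − 40 = 25 past the efficient level; on those units the gap between marginal cost and willingness to pay runs from 0 up to 25.
DWL = ½ × 25 × 25 = 312.5.

Deadweight loss = 312.5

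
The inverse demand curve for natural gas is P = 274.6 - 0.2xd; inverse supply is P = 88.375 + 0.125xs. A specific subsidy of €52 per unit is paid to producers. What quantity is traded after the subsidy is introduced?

Pre-subsidy: 274.6 - 0.2x = 88.375 + 0.125x gives x* = 573 and P* = 160.
With the subsidy, sellers receive Ps = Pb + 52 for each unit, where Pb is the price buyers pay.
On the curves, Pb = 274.6 - 0.2x and Ps = 88.375 + 0.125x; the wedge Ps − Pb = 52 gives 88.375 + 0.125x − (274.6 - 0.2x) = 52, so x' = 733.
Then Pb = 274.6 − 0.2·733 = 128 and Ps = 88.375 + 0.125·733 = 180.

x' = 733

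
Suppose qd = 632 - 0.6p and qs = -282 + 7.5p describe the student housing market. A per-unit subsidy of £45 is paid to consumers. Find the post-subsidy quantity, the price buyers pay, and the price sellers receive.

Pre-subsidy: 632 - 0.6p = -282 + 7.5p gives p* = 9140/81, q* = 15236/27.
With the rebate, buyers effectively pay pb = ps − 45, where ps is the price sellers receive.
Demand in terms of ps becomes qd = 632 − 0.6(ps − 45) = 659 - 0.6ps. Setting this equal to supply: 659 - 0.6ps = -282 + 7.5ps, so ps = 9410/81.
Buyers pay pb = 9410/81 − 45 = 5765/81; q' = -282 + 7.5·(9410/81) = 15911/27.

q' = 15911/27; buyers pay 5765/81; sellers receive 9410/81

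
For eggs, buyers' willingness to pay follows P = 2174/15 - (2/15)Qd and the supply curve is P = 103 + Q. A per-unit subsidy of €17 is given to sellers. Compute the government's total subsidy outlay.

Government cost = €884

Pre-subsidy: 2174/15 - (2/15)Q = 103 + Q gives Q* = 37 and P* = 140.
With the subsidy, sellers receive Ps = Pb + 17 for each unit, where Pb is the price buyers pay.
On the curves, Pb = 2174/15 - (2/15)Q and Ps = 103 + Q; the wedge Ps − Pb = 17 gives 103 + Q − (2174/15 - (2/15)Q) = 17, so Q' = 52.
Then Pb = 2174/15 − (2/15)·52 = 138 and Ps = 103 + 1·52 = 155.
Government outlay = subsidy × quantity = 17 × 52 = 884.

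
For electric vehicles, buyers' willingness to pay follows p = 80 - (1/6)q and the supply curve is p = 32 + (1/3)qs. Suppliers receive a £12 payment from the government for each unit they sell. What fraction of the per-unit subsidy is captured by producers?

Producer share = 2/3

Pre-subsidy: 80 - (1/6)q = 32 + (1/3)q gives q* = 96 and p* = 64.
With the subsidy, sellers receive ps = pb + 12 for each unit, where pb is the price buyers pay.
On the curves, pb = 80 - (1/6)q and ps = 32 + (1/3)q; the wedge ps − pb = 12 gives 32 + (1/3)q − (80 - (1/6)q) = 12, so q' = 120.
Then pb = 80 − (1/6)·120 = 60 and ps = 32 + (1/3)·120 = 72.
Buyers' price falls by p* − pb = 64 − 60 = 4; sellers' price rises by ps − p* = 72 − 64 = 8.
So producers capture 8/12 = 2/3 of each unit of subsidy.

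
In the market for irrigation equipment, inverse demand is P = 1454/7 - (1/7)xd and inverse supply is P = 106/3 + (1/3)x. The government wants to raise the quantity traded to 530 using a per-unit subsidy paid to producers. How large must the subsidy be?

At x = 530, from the demand curve buyers pay Pb = 1454/7 − (1/7)·530 = 132; from the supply curve sellers need Ps = 106/3 + (1/3)·530 = 212.
The subsidy must fill the gap: s = Ps − Pb = 212 − 132 = 80.

Required subsidy s = 80 per unit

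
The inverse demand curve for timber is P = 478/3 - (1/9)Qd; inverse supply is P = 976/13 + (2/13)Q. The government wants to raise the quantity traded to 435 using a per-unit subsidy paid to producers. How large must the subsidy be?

Required subsidy s = 31 per unit

At Q = 435, from the demand curve buyers pay Pb = 478/3 − (1/9)·435 = 111; from the supply curve sellers need Ps = 976/13 + (2/13)·435 = 142.
The subsidy must fill the gap: s = Ps − Pb = 142 − 111 = 31.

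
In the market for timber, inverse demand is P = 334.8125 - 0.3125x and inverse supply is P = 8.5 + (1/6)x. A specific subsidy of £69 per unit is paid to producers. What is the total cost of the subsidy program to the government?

Pre-subsidy: 334.8125 - 0.3125x = 8.5 + (1/6)x gives x* = 681 and P* = 122.
With the subsidy, sellers receive Ps = Pb + 69 for each unit, where Pb is the price buyers pay.
On the curves, Pb = 334.8125 - 0.3125x and Ps = 8.5 + (1/6)x; the wedge Ps − Pb = 69 gives 8.5 + (1/6)x − (334.8125 - 0.3125x) = 69, so x' = 825.
Then Pb = 334.8125 − 0.3125·825 = 77 and Ps = 8.5 + (1/6)·825 = 146.
Government outlay = subsidy × quantity = 69 × 825 = 56925.

Government cost = £56925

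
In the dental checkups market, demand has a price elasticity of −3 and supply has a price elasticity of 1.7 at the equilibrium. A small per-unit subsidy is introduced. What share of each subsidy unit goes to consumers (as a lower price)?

For a small subsidy around the equilibrium, the benefit split depends on the relative slopes, which at a point are proportional to the elasticities.
Buyer share = εs/(εs + |εd|) = 1.7/(1.7 + 3) = 17/47; seller share = |εd|/(εs + |εd|) = 30/47.

Consumer share = 17/47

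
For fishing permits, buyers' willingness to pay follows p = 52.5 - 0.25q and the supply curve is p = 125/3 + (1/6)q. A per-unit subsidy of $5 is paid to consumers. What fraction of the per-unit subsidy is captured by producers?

Pre-subsidy: 52.5 - 0.25q = 125/3 + (1/6)q gives q* = 26 and p* = 46.
With the rebate, buyers effectively pay pb = ps − 5, where ps is the price sellers receive.
On the curves, pb = 52.5 - 0.25q and ps = 125/3 + (1/6)q; the wedge ps − pb = 5 gives 125/3 + (1/6)q − (52.5 - 0.25q) = 5, so q' = 38.
Then pb = 52.5 − 0.25·38 = 43 and ps = 125/3 + (1/6)·38 = 48.
Buyers' price falls by p* − pb = 46 − 43 = 3; sellers' price rises by ps − p* = 48 − 46 = 2.
So producers capture 2/5 = 0.4 of each unit of subsidy.

Producer share = 0.4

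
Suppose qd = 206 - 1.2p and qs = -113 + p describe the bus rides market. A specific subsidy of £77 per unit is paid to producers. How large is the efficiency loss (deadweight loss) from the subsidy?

Pre-subsidy: 206 - 1.2p = -113 + p gives p* = 145, q* = 32.
With the subsidy, sellers receive ps = pb + 77 for each unit, where pb is the price buyers pay.
Supply in terms of pb becomes qs = -113 + 1(pb + 77) = -36 + pb. Setting this equal to demand: 206 - 1.2pb = -36 + pb, so pb = 110.
Sellers receive ps = 110 + 77 = 187; q' = 206 − 1.2·110 = 74.
The subsidy expands output by 74 − 32 = 42 past the efficient level; on those units the gap between marginal cost and willingness to pay runs from 0 up to 77.
DWL = ½ × 77 × 42 = 1617.

Deadweight loss = £1617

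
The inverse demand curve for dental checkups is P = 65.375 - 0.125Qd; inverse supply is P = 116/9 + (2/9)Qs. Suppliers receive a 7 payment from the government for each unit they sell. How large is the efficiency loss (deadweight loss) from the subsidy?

Deadweight loss = 70.56

Pre-subsidy: 65.375 - 0.125Q = 116/9 + (2/9)Q gives Q* = 151.16 and P* = 46.48.
With the subsidy, sellers receive Ps = Pb + 7 for each unit, where Pb is the price buyers pay.
On the curves, Pb = 65.375 - 0.125Q and Ps = 116/9 + (2/9)Q; the wedge Ps − Pb = 7 gives 116/9 + (2/9)Q − (65.375 - 0.125Q) = 7, so Q' = 171.32.
Then Pb = 65.375 − 0.125·171.32 = 43.96 and Ps = 116/9 + (2/9)·171.32 = 50.96.
The subsidy expands output by 171.32 − 151.16 = 20.16 past the efficient level; on those units the gap between marginal cost and willingness to pay runs from 0 up to 7.
DWL = ½ × 7 × 20.16 = 70.56.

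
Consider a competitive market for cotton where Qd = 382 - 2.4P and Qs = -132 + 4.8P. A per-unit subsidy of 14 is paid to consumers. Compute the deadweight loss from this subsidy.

Deadweight loss = 156.8

Pre-subsidy: 382 - 2.4P = -132 + 4.8P gives P* = 1285/18, Q* = 632/3.
With the rebate, buyers effectively pay Pb = Ps − 14, where Ps is the price sellers receive.
Demand in terms of Ps becomes Qd = 382 − 2.4(Ps − 14) = 415.6 - 2.4Ps. Setting this equal to supply: 415.6 - 2.4Ps = -132 + 4.8Ps, so Ps = 1369/18.
Buyers pay Pb = 1369/18 − 14 = 1117/18; Q' = -132 + 4.8·(1369/18) = 3496/15.
The subsidy expands output by 3496/15 − 632/3 = 22.4 past the efficient level; on those units the gap between marginal cost and willingness to pay runs from 0 up to 14.
DWL = ½ × 14 × 22.4 = 156.8.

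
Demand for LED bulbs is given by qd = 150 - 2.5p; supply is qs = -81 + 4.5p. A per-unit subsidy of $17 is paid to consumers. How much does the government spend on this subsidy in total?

Pre-subsidy: 150 - 2.5p = -81 + 4.5p gives p* = 33, q* = 67.5.
With the rebate, buyers effectively pay pb = ps − 17, where ps is the price sellers receive.
Demand in terms of ps becomes qd = 150 − 2.5(ps − 17) = 192.5 - 2.5ps. Setting this equal to supply: 192.5 - 2.5ps = -81 + 4.5ps, so ps = 547/14.
Buyers pay pb = 547/14 − 17 = 309/14; q' = -81 + 4.5·(547/14) = 2655/28.
Government outlay = subsidy × quantity = 17 × 2655/28 = 45135/28.

Government cost = 45135/28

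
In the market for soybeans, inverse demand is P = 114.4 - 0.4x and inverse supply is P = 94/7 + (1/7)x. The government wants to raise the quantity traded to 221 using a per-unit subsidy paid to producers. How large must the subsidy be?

At x = 221, from the demand curve buyers pay Pb = 114.4 − 0.4·221 = 26; from the supply curve sellers need Ps = 94/7 + (1/7)·221 = 45.
The subsidy must fill the gap: s = Ps − Pb = 45 − 26 = 19.

Required subsidy s = 19 per unit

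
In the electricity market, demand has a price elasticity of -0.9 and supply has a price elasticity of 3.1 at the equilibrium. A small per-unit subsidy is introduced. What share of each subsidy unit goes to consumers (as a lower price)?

Consumer share = 0.775

For a small subsidy around the equilibrium, the benefit split depends on the relative slopes, which at a point are proportional to the elasticities.
Buyer share = εs/(εs + |εd|) = 3.1/(3.1 + 0.9) = 0.775; seller share = |εd|/(εs + |εd|) = 0.225.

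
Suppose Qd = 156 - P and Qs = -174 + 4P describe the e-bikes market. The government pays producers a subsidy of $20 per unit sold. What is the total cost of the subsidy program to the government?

Pre-subsidy: 156 - P = -174 + 4P gives P* = 66, Q* = 90.
With the subsidy, sellers receive Ps = Pb + 20 for each unit, where Pb is the price buyers pay.
Supply in terms of Pb becomes Qs = -174 + 4(Pb + 20) = -94 + 4Pb. Setting this equal to demand: 156 - Pb = -94 + 4Pb, so Pb = 50.
Sellers receive Ps = 50 + 20 = 70; Q' = 156 − 1·50 = 106.
Government outlay = subsidy × quantity = 20 × 106 = 2120.

Government cost = $2120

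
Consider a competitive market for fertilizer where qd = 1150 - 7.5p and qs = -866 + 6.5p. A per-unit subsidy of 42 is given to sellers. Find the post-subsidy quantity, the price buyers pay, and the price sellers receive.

Pre-subsidy: 1150 - 7.5p = -866 + 6.5p gives p* = 144, q* = 70.
With the subsidy, sellers receive ps = pb + 42 for each unit, where pb is the price buyers pay.
Supply in terms of pb becomes qs = -866 + 6.5(pb + 42) = -593 + 6.5pb. Setting this equal to demand: 1150 - 7.5pb = -593 + 6.5pb, so pb = 124.5.
Sellers receive ps = 124.5 + 42 = 166.5; q' = 1150 − 7.5·124.5 = 216.25.

q' = 216.25; buyers pay 124.5; sellers receive 166.5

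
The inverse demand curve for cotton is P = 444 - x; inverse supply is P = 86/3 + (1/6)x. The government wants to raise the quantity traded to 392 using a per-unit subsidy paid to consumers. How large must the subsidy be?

At x = 392, from the demand curve buyers pay Pb = 444 − 1·392 = 52; from the supply curve sellers need Ps = 86/3 + (1/6)·392 = 94.
The subsidy must fill the gap: s = Ps − Pb = 94 − 52 = 42.

Required subsidy s = 42 per unit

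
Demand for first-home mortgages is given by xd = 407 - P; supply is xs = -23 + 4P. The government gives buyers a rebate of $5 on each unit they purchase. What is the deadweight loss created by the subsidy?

Deadweight loss = $10

Pre-subsidy: 407 - P = -23 + 4P gives P* = 86, x* = 321.
With the rebate, buyers effectively pay Pb = Ps − 5, where Ps is the price sellers receive.
Demand in terms of Ps becomes xd = 407 − 1(Ps − 5) = 412 - Ps. Setting this equal to supply: 412 - Ps = -23 + 4Ps, so Ps = 87.
Buyers pay Pb = 87 − 5 = 82; x' = -23 + 4·87 = 325.
The subsidy expands output by 325 − 321 = 4 past the efficient level; on those units the gap between marginal cost and willingness to pay runs from 0 up to 5.
DWL = ½ × 5 × 4 = 10.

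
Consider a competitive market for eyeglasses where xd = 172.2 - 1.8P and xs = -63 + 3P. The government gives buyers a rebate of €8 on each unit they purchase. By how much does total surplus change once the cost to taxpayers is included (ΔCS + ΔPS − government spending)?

Net change in total surplus = -€36

Pre-subsidy: 172.2 - 1.8P = -63 + 3P gives P* = 49, x* = 84.
With the rebate, buyers effectively pay Pb = Ps − 8, where Ps is the price sellers receive.
Demand in terms of Ps becomes xd = 172.2 − 1.8(Ps − 8) = 186.6 - 1.8Ps. Setting this equal to supply: 186.6 - 1.8Ps = -63 + 3Ps, so Ps = 52.
Buyers pay Pb = 52 − 8 = 44; x' = -63 + 3·52 = 93.
ΔCS = ½(84 + 93)(49 − 44) = 442.5; ΔPS = ½(84 + 93)(52 − 49) = 265.5.
Government spending = 8 × 93 = 744.
Net change = 442.5 + 265.5 − 744 = -36. The loss equals the DWL triangle ½·8·9.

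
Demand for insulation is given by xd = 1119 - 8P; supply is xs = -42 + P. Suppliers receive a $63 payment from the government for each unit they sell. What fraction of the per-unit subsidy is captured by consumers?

Consumer share = 1/9

Pre-subsidy: 1119 - 8P = -42 + P gives P* = 129, x* = 87.
With the subsidy, sellers receive Ps = Pb + 63 for each unit, where Pb is the price buyers pay.
Supply in terms of Pb becomes xs = -42 + 1(Pb + 63) = 21 + Pb. Setting this equal to demand: 1119 - 8Pb = 21 + Pb, so Pb = 122.
Sellers receive Ps = 122 + 63 = 185; x' = 1119 − 8·122 = 143.
Buyers' price falls by P* − Pb = 129 − 122 = 7; sellers' price rises by Ps − P* = 185 − 129 = 56.
So consumers capture 7/63 = 1/9 of each unit of subsidy.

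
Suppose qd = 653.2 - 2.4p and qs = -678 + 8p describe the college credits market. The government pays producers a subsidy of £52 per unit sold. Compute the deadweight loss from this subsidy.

Pre-subsidy: 653.2 - 2.4p = -678 + 8p gives p* = 128, q* = 346.
With the subsidy, sellers receive ps = pb + 52 for each unit, where pb is the price buyers pay.
Supply in terms of pb becomes qs = -678 + 8(pb + 52) = -262 + 8pb. Setting this equal to demand: 653.2 - 2.4pb = -262 + 8pb, so pb = 88.
Sellers receive ps = 88 + 52 = 140; q' = 653.2 − 2.4·88 = 442.
The subsidy expands output by 442 − 346 = 96 past the efficient level; on those units the gap between marginal cost and willingness to pay runs from 0 up to 52.
DWL = ½ × 52 × 96 = 2496.

Deadweight loss = £2496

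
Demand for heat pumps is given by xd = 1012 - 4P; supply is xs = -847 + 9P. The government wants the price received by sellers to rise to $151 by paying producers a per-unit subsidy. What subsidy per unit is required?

Required subsidy s = $26 per unit

At a seller price of 151, quantity supplied is -847 + 9·151 = 512.
Buyers absorb 512 only when they pay Pb with 1012 − 4·Pb = 512, i.e. Pb = 125.
s = Ps − Pb = 151 − 125 = 26.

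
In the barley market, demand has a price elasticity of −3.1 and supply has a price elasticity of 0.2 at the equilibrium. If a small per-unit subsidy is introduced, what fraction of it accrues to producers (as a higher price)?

For a small subsidy around the equilibrium, the benefit split depends on the relative slopes, which at a point are proportional to the elasticities.
Buyer share = εs/(εs + |εd|) = 0.2/(0.2 + 3.1) = 2/33; seller share = |εd|/(εs + |εd|) = 31/33.
So producers capture 31/33 of the subsidy.

Producer share = 31/33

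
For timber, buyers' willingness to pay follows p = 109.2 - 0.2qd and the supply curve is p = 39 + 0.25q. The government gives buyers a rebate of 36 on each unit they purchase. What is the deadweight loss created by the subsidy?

Pre-subsidy: 109.2 - 0.2q = 39 + 0.25q gives q* = 156 and p* = 78.
With the rebate, buyers effectively pay pb = ps − 36, where ps is the price sellers receive.
On the curves, pb = 109.2 - 0.2q and ps = 39 + 0.25q; the wedge ps − pb = 36 gives 39 + 0.25q − (109.2 - 0.2q) = 36, so q' = 236.
Then pb = 109.2 − 0.2·236 = 62 and ps = 39 + 0.25·236 = 98.
The subsidy expands output by 236 − 156 = 80 past the efficient level; on those units the gap between marginal cost and willingness to pay runs from 0 up to 36.
DWL = ½ × 36 × 80 = 1440.

Deadweight loss = 1440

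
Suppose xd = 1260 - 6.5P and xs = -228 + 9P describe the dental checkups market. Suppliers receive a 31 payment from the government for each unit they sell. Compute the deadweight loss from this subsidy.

Deadweight loss = 1813.5

Pre-subsidy: 1260 - 6.5P = -228 + 9P gives P* = 96, x* = 636.
With the subsidy, sellers receive Ps = Pb + 31 for each unit, where Pb is the price buyers pay.
Supply in terms of Pb becomes xs = -228 + 9(Pb + 31) = 51 + 9Pb. Setting this equal to demand: 1260 - 6.5Pb = 51 + 9Pb, so Pb = 78.
Sellers receive Ps = 78 + 31 = 109; x' = 1260 − 6.5·78 = 753.
The subsidy expands output by 753 − 636 = 117 past the efficient level; on those units the gap between marginal cost and willingness to pay runs from 0 up to 31.
DWL = ½ × 31 × 117 = 1813.5.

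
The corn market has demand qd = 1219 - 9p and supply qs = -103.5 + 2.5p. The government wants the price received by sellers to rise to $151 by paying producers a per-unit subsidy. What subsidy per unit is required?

Required subsidy s = $46 per unit

At a seller price of 151, quantity supplied is -103.5 + 2.5·151 = 274.
Buyers absorb 274 only when they pay pb with 1219 − 9·pb = 274, i.e. pb = 105.
s = ps − pb = 151 − 105 = 46.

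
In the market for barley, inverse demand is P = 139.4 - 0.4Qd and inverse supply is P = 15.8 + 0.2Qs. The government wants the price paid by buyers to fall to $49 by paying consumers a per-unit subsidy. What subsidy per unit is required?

Required subsidy s = $12 per unit

At a buyer price of 49, quantity demanded is 348.5 − 2.5·49 = 226.
Sellers supply 226 only when they receive Ps = 15.8 + 0.2·226 = 61.
s = Ps − Pb = 61 − 49 = 12.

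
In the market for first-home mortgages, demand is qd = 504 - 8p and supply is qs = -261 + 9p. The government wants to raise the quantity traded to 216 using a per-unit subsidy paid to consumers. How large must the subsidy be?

At q = 216, invert demand for the buyer price: pb = (504 − 216)/8 = 36; invert supply for the seller price: ps = (216 − (-261))/9 = 53.
The subsidy must fill the gap: s = ps − pb = 53 − 36 = 17.

Required subsidy s = 17 per unit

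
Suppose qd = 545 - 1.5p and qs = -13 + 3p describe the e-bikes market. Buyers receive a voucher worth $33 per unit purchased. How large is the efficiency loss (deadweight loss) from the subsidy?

Deadweight loss = $544.5

Pre-subsidy: 545 - 1.5p = -13 + 3p gives p* = 124, q* = 359.
With the rebate, buyers effectively pay pb = ps − 33, where ps is the price sellers receive.
Demand in terms of ps becomes qd = 545 − 1.5(ps − 33) = 594.5 - 1.5ps. Setting this equal to supply: 594.5 - 1.5ps = -13 + 3ps, so ps = 135.
Buyers pay pb = 135 − 33 = 102; q' = -13 + 3·135 = 392.
The subsidy expands output by 392 − 359 = 33 past the efficient level; on those units the gap between marginal cost and willingness to pay runs from 0 up to 33.
DWL = ½ × 33 × 33 = 544.5.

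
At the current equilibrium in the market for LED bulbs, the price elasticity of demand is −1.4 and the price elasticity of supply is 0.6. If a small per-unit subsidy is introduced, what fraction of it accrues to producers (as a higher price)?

Producer share = 0.7

For a small subsidy around the equilibrium, the benefit split depends on the relative slopes, which at a point are proportional to the elasticities.
Buyer share = εs/(εs + |εd|) = 0.6/(0.6 + 1.4) = 0.3; seller share = |εd|/(εs + |εd|) = 0.7.
So producers capture 0.7 of the subsidy.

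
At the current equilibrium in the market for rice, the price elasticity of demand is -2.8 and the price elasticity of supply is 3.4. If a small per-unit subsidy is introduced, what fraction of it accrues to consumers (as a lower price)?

For a small subsidy around the equilibrium, the benefit split depends on the relative slopes, which at a point are proportional to the elasticities.
Buyer share = εs/(εs + |εd|) = 3.4/(3.4 + 2.8) = 17/31; seller share = |εd|/(εs + |εd|) = 14/31.

Consumer share = 17/31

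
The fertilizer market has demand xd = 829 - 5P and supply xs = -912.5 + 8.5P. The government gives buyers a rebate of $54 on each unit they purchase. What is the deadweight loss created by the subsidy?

Pre-subsidy: 829 - 5P = -912.5 + 8.5P gives P* = 129, x* = 184.
With the rebate, buyers effectively pay Pb = Ps − 54, where Ps is the price sellers receive.
Demand in terms of Ps becomes xd = 829 − 5(Ps − 54) = 1099 - 5Ps. Setting this equal to supply: 1099 - 5Ps = -912.5 + 8.5Ps, so Ps = 149.
Buyers pay Pb = 149 − 54 = 95; x' = -912.5 + 8.5·149 = 354.
The subsidy expands output by 354 − 184 = 170 past the efficient level; on those units the gap between marginal cost and willingness to pay runs from 0 up to 54.
DWL = ½ × 54 × 170 = 4590.

Deadweight loss = $4590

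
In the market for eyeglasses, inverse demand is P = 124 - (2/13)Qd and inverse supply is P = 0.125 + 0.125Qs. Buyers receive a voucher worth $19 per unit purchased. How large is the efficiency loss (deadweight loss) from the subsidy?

Pre-subsidy: 124 - (2/13)Q = 0.125 + 0.125Q gives Q* = 12883/29 and P* = 1614/29.
With the rebate, buyers effectively pay Pb = Ps − 19, where Ps is the price sellers receive.
On the curves, Pb = 124 - (2/13)Q and Ps = 0.125 + 0.125Q; the wedge Ps − Pb = 19 gives 0.125 + 0.125Q − (124 - (2/13)Q) = 19, so Q' = 14859/29.
Then Pb = 124 − (2/13)·(14859/29) = 1310/29 and Ps = 0.125 + 0.125·(14859/29) = 1861/29.
The subsidy expands output by 14859/29 − 12883/29 = 1976/29 past the efficient level; on those units the gap between marginal cost and willingness to pay runs from 0 up to 19.
DWL = ½ × 19 × 1976/29 = 18772/29.

Deadweight loss = 18772/29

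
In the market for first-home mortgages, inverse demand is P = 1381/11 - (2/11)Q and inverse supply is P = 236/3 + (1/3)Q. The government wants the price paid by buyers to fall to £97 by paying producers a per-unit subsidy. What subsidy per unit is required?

Required subsidy s = £34 per unit

At a buyer price of 97, quantity demanded is 690.5 − 5.5·97 = 157.
Sellers supply 157 only when they receive Ps = 236/3 + (1/3)·157 = 131.
s = Ps − Pb = 131 − 97 = 34.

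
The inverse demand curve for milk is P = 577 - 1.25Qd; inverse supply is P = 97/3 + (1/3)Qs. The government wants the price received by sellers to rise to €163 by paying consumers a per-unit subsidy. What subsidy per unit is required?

At a seller price of 163, quantity supplied is -97 + 3·163 = 392.
Buyers absorb 392 only when they pay Pb = 577 − 1.25·392 = 87.
s = Ps − Pb = 163 − 87 = 76.

Required subsidy s = €76 per unit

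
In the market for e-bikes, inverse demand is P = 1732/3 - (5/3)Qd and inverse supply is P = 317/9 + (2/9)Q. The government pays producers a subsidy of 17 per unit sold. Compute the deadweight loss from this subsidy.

Pre-subsidy: 1732/3 - (5/3)Q = 317/9 + (2/9)Q gives Q* = 287 and P* = 99.
With the subsidy, sellers receive Ps = Pb + 17 for each unit, where Pb is the price buyers pay.
On the curves, Pb = 1732/3 - (5/3)Q and Ps = 317/9 + (2/9)Q; the wedge Ps − Pb = 17 gives 317/9 + (2/9)Q − (1732/3 - (5/3)Q) = 17, so Q' = 296.
Then Pb = 1732/3 − (5/3)·296 = 84 and Ps = 317/9 + (2/9)·296 = 101.
The subsidy expands output by 296 − 287 = 9 past the efficient level; on those units the gap between marginal cost and willingness to pay runs from 0 up to 17.
DWL = ½ × 17 × 9 = 76.5.

Deadweight loss = 76.5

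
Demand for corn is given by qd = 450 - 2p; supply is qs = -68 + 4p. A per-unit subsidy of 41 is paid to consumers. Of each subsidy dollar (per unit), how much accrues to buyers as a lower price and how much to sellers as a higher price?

Pre-subsidy: 450 - 2p = -68 + 4p gives p* = 259/3, q* = 832/3.
With the rebate, buyers effectively pay pb = ps − 41, where ps is the price sellers receive.
Demand in terms of ps becomes qd = 450 − 2(ps − 41) = 532 - 2ps. Setting this equal to supply: 532 - 2ps = -68 + 4ps, so ps = 100.
Buyers pay pb = 100 − 41 = 59; q' = -68 + 4·100 = 332.
Buyers' price falls by p* − pb = 259/3 − 59 = 82/3; sellers' price rises by ps − p* = 100 − 259/3 = 41/3.

Buyers gain 82/3 per unit; sellers gain 41/3 per unit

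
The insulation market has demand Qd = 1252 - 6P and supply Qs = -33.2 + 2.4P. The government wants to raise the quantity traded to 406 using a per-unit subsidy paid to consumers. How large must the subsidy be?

At Q = 406, invert demand for the buyer price: Pb = (1252 − 406)/6 = 141; invert supply for the seller price: Ps = (406 − (-33.2))/2.4 = 183.
The subsidy must fill the gap: s = Ps − Pb = 183 − 141 = 42.

Required subsidy s = 42 per unit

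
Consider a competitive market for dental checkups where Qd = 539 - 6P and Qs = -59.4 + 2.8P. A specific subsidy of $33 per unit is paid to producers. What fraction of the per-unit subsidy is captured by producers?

Pre-subsidy: 539 - 6P = -59.4 + 2.8P gives P* = 68, Q* = 131.
With the subsidy, sellers receive Ps = Pb + 33 for each unit, where Pb is the price buyers pay.
Supply in terms of Pb becomes Qs = -59.4 + 2.8(Pb + 33) = 33 + 2.8Pb. Setting this equal to demand: 539 - 6Pb = 33 + 2.8Pb, so Pb = 57.5.
Sellers receive Ps = 57.5 + 33 = 90.5; Q' = 539 − 6·57.5 = 194.
Buyers' price falls by P* − Pb = 68 − 57.5 = 10.5; sellers' price rises by Ps − P* = 90.5 − 68 = 22.5.
So producers capture 22.5/33 = 15/22 of each unit of subsidy.

Producer share = 15/22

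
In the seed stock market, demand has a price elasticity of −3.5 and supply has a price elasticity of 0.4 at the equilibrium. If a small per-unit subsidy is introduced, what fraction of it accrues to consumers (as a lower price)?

For a small subsidy around the equilibrium, the benefit split depends on the relative slopes, which at a point are proportional to the elasticities.
Buyer share = εs/(εs + |εd|) = 0.4/(0.4 + 3.5) = 4/39; seller share = |εd|/(εs + |εd|) = 35/39.

Consumer share = 4/39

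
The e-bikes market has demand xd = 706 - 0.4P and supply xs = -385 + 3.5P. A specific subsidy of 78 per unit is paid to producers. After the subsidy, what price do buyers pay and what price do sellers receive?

Buyers pay 8180/39; sellers receive 11222/39

Pre-subsidy: 706 - 0.4P = -385 + 3.5P gives P* = 10910/39, x* = 23170/39.
With the subsidy, sellers receive Ps = Pb + 78 for each unit, where Pb is the price buyers pay.
Supply in terms of Pb becomes xs = -385 + 3.5(Pb + 78) = -112 + 3.5Pb. Setting this equal to demand: 706 - 0.4Pb = -112 + 3.5Pb, so Pb = 8180/39.
Sellers receive Ps = 8180/39 + 78 = 11222/39; x' = 706 − 0.4·(8180/39) = 24262/39.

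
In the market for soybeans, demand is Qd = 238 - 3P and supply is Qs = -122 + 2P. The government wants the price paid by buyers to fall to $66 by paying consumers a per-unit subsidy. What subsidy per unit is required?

Required subsidy s = $15 per unit

At a buyer price of 66, quantity demanded is 238 − 3·66 = 40.
Sellers supply 40 only when they receive Ps with -122 + 2·Ps = 40, i.e. Ps = 81.
s = Ps − Pb = 81 − 66 = 15.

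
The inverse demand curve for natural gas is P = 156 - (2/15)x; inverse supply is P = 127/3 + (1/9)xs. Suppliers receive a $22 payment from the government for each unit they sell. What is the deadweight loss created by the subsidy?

Deadweight loss = $990

Pre-subsidy: 156 - (2/15)x = 127/3 + (1/9)x gives x* = 465 and P* = 94.
With the subsidy, sellers receive Ps = Pb + 22 for each unit, where Pb is the price buyers pay.
On the curves, Pb = 156 - (2/15)x and Ps = 127/3 + (1/9)x; the wedge Ps − Pb = 22 gives 127/3 + (1/9)x − (156 - (2/15)x) = 22, so x' = 555.
Then Pb = 156 − (2/15)·555 = 82 and Ps = 127/3 + (1/9)·555 = 104.
The subsidy expands output by 555 − 465 = 90 past the efficient level; on those units the gap between marginal cost and willingness to pay runs from 0 up to 22.
DWL = ½ × 22 × 90 = 990.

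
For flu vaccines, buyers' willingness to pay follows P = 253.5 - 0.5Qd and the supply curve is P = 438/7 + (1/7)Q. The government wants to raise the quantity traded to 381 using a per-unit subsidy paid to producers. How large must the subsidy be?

Required subsidy s = 54 per unit

At Q = 381, from the demand curve buyers pay Pb = 253.5 − 0.5·381 = 63; from the supply curve sellers need Ps = 438/7 + (1/7)·381 = 117.
The subsidy must fill the gap: s = Ps − Pb = 117 − 63 = 54.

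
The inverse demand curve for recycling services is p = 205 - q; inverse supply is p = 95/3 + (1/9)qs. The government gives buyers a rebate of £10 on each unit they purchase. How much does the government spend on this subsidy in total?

Pre-subsidy: 205 - q = 95/3 + (1/9)q gives q* = 156 and p* = 49.
With the rebate, buyers effectively pay pb = ps − 10, where ps is the price sellers receive.
On the curves, pb = 205 - q and ps = 95/3 + (1/9)q; the wedge ps − pb = 10 gives 95/3 + (1/9)q − (205 - q) = 10, so q' = 165.
Then pb = 205 − 1·165 = 40 and ps = 95/3 + (1/9)·165 = 50.
Government outlay = subsidy × quantity = 10 × 165 = 1650.

Government cost = £1650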